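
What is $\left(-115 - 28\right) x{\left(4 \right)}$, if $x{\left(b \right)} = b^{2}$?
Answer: $-2288$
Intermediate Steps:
$\left(-115 - 28\right) x{\left(4 \right)} = \left(-115 - 28\right) 4^{2} = \left(-143\right) 16 = -2288$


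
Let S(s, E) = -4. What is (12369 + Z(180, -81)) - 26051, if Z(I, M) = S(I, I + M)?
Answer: -13686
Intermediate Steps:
Z(I, M) = -4
(12369 + Z(180, -81)) - 26051 = (12369 - 4) - 26051 = 12365 - 26051 = -13686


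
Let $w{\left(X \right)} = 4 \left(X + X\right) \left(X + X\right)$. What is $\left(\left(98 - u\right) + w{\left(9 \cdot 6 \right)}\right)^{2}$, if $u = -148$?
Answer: $2199797604$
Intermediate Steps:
$w{\left(X \right)} = 16 X^{2}$ ($w{\left(X \right)} = 4 \cdot 2 X 2 X = 4 \cdot 4 X^{2} = 16 X^{2}$)
$\left(\left(98 - u\right) + w{\left(9 \cdot 6 \right)}\right)^{2} = \left(\left(98 - -148\right) + 16 \left(9 \cdot 6\right)^{2}\right)^{2} = \left(\left(98 + 148\right) + 16 \cdot 54^{2}\right)^{2} = \left(246 + 16 \cdot 2916\right)^{2} = \left(246 + 46656\right)^{2} = 46902^{2} = 2199797604$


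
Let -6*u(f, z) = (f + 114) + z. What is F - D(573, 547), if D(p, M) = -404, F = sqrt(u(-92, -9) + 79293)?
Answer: 404 + sqrt(2854470)/6 ≈ 685.59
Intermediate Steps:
u(f, z) = -19 - f/6 - z/6 (u(f, z) = -((f + 114) + z)/6 = -((114 + f) + z)/6 = -(114 + f + z)/6 = -19 - f/6 - z/6)
F = sqrt(2854470)/6 (F = sqrt((-19 - 1/6*(-92) - 1/6*(-9)) + 79293) = sqrt((-19 + 46/3 + 3/2) + 79293) = sqrt(-13/6 + 79293) = sqrt(475745/6) = sqrt(2854470)/6 ≈ 281.59)
F - D(573, 547) = sqrt(2854470)/6 - 1*(-404) = sqrt(2854470)/6 + 404 = 404 + sqrt(2854470)/6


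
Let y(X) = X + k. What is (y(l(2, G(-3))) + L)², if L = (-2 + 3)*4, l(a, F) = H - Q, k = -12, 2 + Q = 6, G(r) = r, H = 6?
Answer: 36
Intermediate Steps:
Q = 4 (Q = -2 + 6 = 4)
l(a, F) = 2 (l(a, F) = 6 - 1*4 = 6 - 4 = 2)
y(X) = -12 + X (y(X) = X - 12 = -12 + X)
L = 4 (L = 1*4 = 4)
(y(l(2, G(-3))) + L)² = ((-12 + 2) + 4)² = (-10 + 4)² = (-6)² = 36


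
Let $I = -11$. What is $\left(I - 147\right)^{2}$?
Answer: $24964$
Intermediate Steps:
$\left(I - 147\right)^{2} = \left(-11 - 147\right)^{2} = \left(-158\right)^{2} = 24964$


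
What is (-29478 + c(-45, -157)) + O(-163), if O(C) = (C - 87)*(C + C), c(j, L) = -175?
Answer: 51847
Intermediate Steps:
O(C) = 2*C*(-87 + C) (O(C) = (-87 + C)*(2*C) = 2*C*(-87 + C))
(-29478 + c(-45, -157)) + O(-163) = (-29478 - 175) + 2*(-163)*(-87 - 163) = -29653 + 2*(-163)*(-250) = -29653 + 81500 = 51847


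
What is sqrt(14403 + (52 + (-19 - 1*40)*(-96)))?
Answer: sqrt(20119) ≈ 141.84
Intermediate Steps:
sqrt(14403 + (52 + (-19 - 1*40)*(-96))) = sqrt(14403 + (52 + (-19 - 40)*(-96))) = sqrt(14403 + (52 - 59*(-96))) = sqrt(14403 + (52 + 5664)) = sqrt(14403 + 5716) = sqrt(20119)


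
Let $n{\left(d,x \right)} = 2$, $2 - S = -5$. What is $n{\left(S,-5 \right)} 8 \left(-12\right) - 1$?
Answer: $-193$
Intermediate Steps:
$S = 7$ ($S = 2 - -5 = 2 + 5 = 7$)
$n{\left(S,-5 \right)} 8 \left(-12\right) - 1 = 2 \cdot 8 \left(-12\right) - 1 = 16 \left(-12\right) - 1 = -192 - 1 = -193$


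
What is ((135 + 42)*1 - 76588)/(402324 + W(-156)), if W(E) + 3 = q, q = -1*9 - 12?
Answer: -76411/402300 ≈ -0.18994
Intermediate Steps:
q = -21 (q = -9 - 12 = -21)
W(E) = -24 (W(E) = -3 - 21 = -24)
((135 + 42)*1 - 76588)/(402324 + W(-156)) = ((135 + 42)*1 - 76588)/(402324 - 24) = (177*1 - 76588)/402300 = (177 - 76588)*(1/402300) = -76411*1/402300 = -76411/402300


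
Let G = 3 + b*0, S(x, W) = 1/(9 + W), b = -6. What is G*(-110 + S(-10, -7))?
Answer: -657/2 ≈ -328.50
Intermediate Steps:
G = 3 (G = 3 - 6*0 = 3 + 0 = 3)
G*(-110 + S(-10, -7)) = 3*(-110 + 1/(9 - 7)) = 3*(-110 + 1/2) = 3*(-110 + ½) = 3*(-219/2) = -657/2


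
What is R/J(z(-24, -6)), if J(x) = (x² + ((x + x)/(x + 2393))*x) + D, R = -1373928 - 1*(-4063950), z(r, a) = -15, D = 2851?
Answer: 3198436158/3657589 ≈ 874.47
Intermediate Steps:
R = 2690022 (R = -1373928 + 4063950 = 2690022)
J(x) = 2851 + x² + 2*x²/(2393 + x) (J(x) = (x² + ((x + x)/(x + 2393))*x) + 2851 = (x² + ((2*x)/(2393 + x))*x) + 2851 = (x² + (2*x/(2393 + x))*x) + 2851 = (x² + 2*x²/(2393 + x)) + 2851 = 2851 + x² + 2*x²/(2393 + x))
R/J(z(-24, -6)) = 2690022/(((6822443 + (-15)³ + 2395*(-15)² + 2851*(-15))/(2393 - 15))) = 2690022/(((6822443 - 3375 + 2395*225 - 42765)/2378)) = 2690022/(((6822443 - 3375 + 538875 - 42765)/2378)) = 2690022/(((1/2378)*7315178)) = 2690022/(3657589/1189) = 2690022*(1189/3657589) = 3198436158/3657589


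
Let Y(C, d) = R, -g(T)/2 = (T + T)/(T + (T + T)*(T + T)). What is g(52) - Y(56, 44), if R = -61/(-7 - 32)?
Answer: -12905/8151 ≈ -1.5832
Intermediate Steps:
g(T) = -4*T/(T + 4*T²) (g(T) = -2*(T + T)/(T + (T + T)*(T + T)) = -2*2*T/(T + (2*T)*(2*T)) = -2*2*T/(T + 4*T²) = -4*T/(T + 4*T²))
R = 61/39 (R = -61/(-39) = -61*(-1/39) = 61/39 ≈ 1.5641)
Y(C, d) = 61/39
g(52) - Y(56, 44) = -4/(1 + 4*52) - 1*61/39 = -4/(1 + 208) - 61/39 = -4/209 - 61/39 = -12905/8151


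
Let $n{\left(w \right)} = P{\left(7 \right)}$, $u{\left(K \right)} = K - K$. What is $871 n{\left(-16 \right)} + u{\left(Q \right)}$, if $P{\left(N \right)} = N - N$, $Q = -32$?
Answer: $0$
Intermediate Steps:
$P{\left(N \right)} = 0$
$u{\left(K \right)} = 0$
$n{\left(w \right)} = 0$
$871 n{\left(-16 \right)} + u{\left(Q \right)} = 871 \cdot 0 + 0 = 0 + 0 = 0$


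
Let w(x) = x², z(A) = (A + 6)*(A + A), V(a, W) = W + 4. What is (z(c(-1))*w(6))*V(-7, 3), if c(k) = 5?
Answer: 27720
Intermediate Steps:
V(a, W) = 4 + W
z(A) = 2*A*(6 + A) (z(A) = (6 + A)*(2*A) = 2*A*(6 + A))
(z(c(-1))*w(6))*V(-7, 3) = ((2*5*(6 + 5))*6²)*(4 + 3) = ((2*5*11)*36)*7 = (110*36)*7 = 3960*7 = 27720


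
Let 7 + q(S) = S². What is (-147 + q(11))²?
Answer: 1089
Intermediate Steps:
q(S) = -7 + S²
(-147 + q(11))² = (-147 + (-7 + 11²))² = (-147 + (-7 + 121))² = (-147 + 114)² = (-33)² = 1089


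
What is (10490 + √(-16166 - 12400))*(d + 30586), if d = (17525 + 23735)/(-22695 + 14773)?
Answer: 1270659112840/3961 + 8358005604*I*√6/3961 ≈ 3.2079e+8 + 5.1686e+6*I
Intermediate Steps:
d = -20630/3961 (d = 41260/(-7922) = 41260*(-1/7922) = -20630/3961 ≈ -5.2083)
(10490 + √(-16166 - 12400))*(d + 30586) = (10490 + √(-16166 - 12400))*(-20630/3961 + 30586) = (10490 + √(-28566))*(121130516/3961) = (10490 + 69*I*√6)*(121130516/3961) = 1270659112840/3961 + 8358005604*I*√6/3961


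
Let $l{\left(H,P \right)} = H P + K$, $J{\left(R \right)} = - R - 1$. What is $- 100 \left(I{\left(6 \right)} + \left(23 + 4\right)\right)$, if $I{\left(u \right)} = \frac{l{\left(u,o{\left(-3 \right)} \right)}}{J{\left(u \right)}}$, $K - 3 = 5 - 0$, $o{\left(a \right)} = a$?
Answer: $- \frac{19900}{7} \approx -2842.9$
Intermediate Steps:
$K = 8$ ($K = 3 + \left(5 - 0\right) = 3 + \left(5 + 0\right) = 3 + 5 = 8$)
$J{\left(R \right)} = -1 - R$
$l{\left(H,P \right)} = 8 + H P$ ($l{\left(H,P \right)} = H P + 8 = 8 + H P$)
$I{\left(u \right)} = \frac{8 - 3 u}{-1 - u}$ ($I{\left(u \right)} = \frac{8 + u \left(-3\right)}{-1 - u} = \frac{8 - 3 u}{-1 - u}$)
$- 100 \left(I{\left(6 \right)} + \left(23 + 4\right)\right) = - 100 \left(\frac{-8 + 3 \cdot 6}{1 + 6} + \left(23 + 4\right)\right) = - 100 \left(\frac{-8 + 18}{7} + 27\right) = - 100 \left(\frac{1}{7} \cdot 10 + 27\right) = - 100 \left(\frac{10}{7} + 27\right) = \left(-100\right) \frac{199}{7} = - \frac{19900}{7}$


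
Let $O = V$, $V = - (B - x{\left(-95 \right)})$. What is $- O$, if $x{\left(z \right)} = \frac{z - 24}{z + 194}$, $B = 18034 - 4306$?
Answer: $\frac{1359191}{99} \approx 13729.0$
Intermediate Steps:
$B = 13728$ ($B = 18034 - 4306 = 13728$)
$x{\left(z \right)} = \frac{-24 + z}{194 + z}$
$V = - \frac{1359191}{99}$ ($V = - (13728 - \frac{-24 - 95}{194 - 95}) = - (13728 - \frac{1}{99} \left(-119\right)) = - (13728 - - \frac{119}{99}) = - (13728 + \frac{119}{99}) = \left(-1\right) \frac{1359191}{99} = - \frac{1359191}{99} \approx -13729.0$)
$O = - \frac{1359191}{99} \approx -13729.0$
$- O = \left(-1\right) \left(- \frac{1359191}{99}\right) = \frac{1359191}{99}$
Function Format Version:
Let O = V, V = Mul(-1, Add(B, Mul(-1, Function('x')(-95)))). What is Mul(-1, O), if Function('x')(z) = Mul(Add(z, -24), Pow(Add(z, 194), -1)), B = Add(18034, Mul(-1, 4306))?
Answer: Rational(1359191, 99) ≈ 13729.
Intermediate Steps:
B = 13728 (B = Add(18034, -4306) = 13728)
Function('x')(z) = Mul(Pow(Add(194, z), -1), Add(-24, z)) (Function('x')(z) = Mul(Add(-24, z), Pow(Add(194, z), -1)) = Mul(Pow(Add(194, z), -1), Add(-24, z)))
V = Rational(-1359191, 99) (V = Mul(-1, Add(13728, Mul(-1, Mul(Pow(Add(194, -95), -1), Add(-24, -95))))) = Mul(-1, Add(13728, Mul(-1, Mul(Pow(99, -1), -119)))) = Mul(-1, Add(13728, Mul(-1, Mul(Rational(1, 99), -119)))) = Mul(-1, Add(13728, Mul(-1, Rational(-119, 99)))) = Mul(-1, Add(13728, Rational(119, 99))) = Mul(-1, Rational(1359191, 99)) = Rational(-1359191, 99) ≈ -13729.)
O = Rational(-1359191, 99) ≈ -13729.
Mul(-1, O) = Mul(-1, Rational(-1359191, 99)) = Rational(1359191, 99)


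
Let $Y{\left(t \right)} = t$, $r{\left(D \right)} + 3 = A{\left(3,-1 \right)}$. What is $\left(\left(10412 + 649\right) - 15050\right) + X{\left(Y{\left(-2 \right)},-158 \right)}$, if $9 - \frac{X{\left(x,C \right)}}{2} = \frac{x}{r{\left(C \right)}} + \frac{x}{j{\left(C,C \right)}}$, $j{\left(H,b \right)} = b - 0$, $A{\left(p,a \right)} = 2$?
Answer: $- \frac{314027}{79} \approx -3975.0$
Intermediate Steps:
$r{\left(D \right)} = -1$ ($r{\left(D \right)} = -3 + 2 = -1$)
$j{\left(H,b \right)} = b$ ($j{\left(H,b \right)} = b + 0 = b$)
$X{\left(x,C \right)} = 18 + 2 x - \frac{2 x}{C}$ ($X{\left(x,C \right)} = 18 - 2 \left(\frac{x}{-1} + \frac{x}{C}\right) = 18 - 2 \left(x \left(-1\right) + \frac{x}{C}\right) = 18 - 2 \left(- x + \frac{x}{C}\right) = 18 + \left(2 x - \frac{2 x}{C}\right) = 18 + 2 x - \frac{2 x}{C}$)
$\left(\left(10412 + 649\right) - 15050\right) + X{\left(Y{\left(-2 \right)},-158 \right)} = \left(\left(10412 + 649\right) - 15050\right) + \left(18 + 2 \left(-2\right) - - \frac{4}{-158}\right) = \left(11061 - 15050\right) - \left(-14 + \frac{2}{79}\right) = -3989 - - \frac{1104}{79} = -3989 + \frac{1104}{79} = - \frac{314027}{79}$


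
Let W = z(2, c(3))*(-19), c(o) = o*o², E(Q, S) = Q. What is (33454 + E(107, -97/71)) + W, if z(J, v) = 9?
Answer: 33390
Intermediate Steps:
c(o) = o³
W = -171 (W = 9*(-19) = -171)
(33454 + E(107, -97/71)) + W = (33454 + 107) - 171 = 33561 - 171 = 33390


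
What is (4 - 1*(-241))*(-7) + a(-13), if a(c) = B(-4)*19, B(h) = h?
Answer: -1791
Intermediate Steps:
a(c) = -76 (a(c) = -4*19 = -76)
(4 - 1*(-241))*(-7) + a(-13) = (4 - 1*(-241))*(-7) - 76 = (4 + 241)*(-7) - 76 = 245*(-7) - 76 = -1715 - 76 = -1791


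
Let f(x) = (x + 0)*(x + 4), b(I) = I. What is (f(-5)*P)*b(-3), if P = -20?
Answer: 300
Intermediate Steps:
f(x) = x*(4 + x)
(f(-5)*P)*b(-3) = (-5*(4 - 5)*(-20))*(-3) = (-5*(-1)*(-20))*(-3) = (5*(-20))*(-3) = -100*(-3) = 300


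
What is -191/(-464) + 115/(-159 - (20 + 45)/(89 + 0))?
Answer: -254223/824528 ≈ -0.30833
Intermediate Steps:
-191/(-464) + 115/(-159 - (20 + 45)/(89 + 0)) = -191*(-1/464) + 115/(-159 - 65/89) = 191/464 + 115/(-159 - 65/89) = 191/464 + 115/(-14216/89) = 191/464 + 115*(-89/14216) = 191/464 - 10235/14216 = -254223/824528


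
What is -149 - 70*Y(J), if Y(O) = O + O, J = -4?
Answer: 411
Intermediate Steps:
Y(O) = 2*O
-149 - 70*Y(J) = -149 - 140*(-4) = -149 - 70*(-8) = -149 + 560 = 411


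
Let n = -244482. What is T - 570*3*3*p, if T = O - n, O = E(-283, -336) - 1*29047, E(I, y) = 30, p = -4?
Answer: 235985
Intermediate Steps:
O = -29017 (O = 30 - 1*29047 = 30 - 29047 = -29017)
T = 215465 (T = -29017 - 1*(-244482) = -29017 + 244482 = 215465)
T - 570*3*3*p = 215465 - 570*3*3*(-4) = 215465 - 5130*(-4) = 215465 - 570*(-36) = 215465 + 20520 = 235985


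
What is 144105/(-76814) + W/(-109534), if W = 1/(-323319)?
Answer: -1275848869049629/680080878724911 ≈ -1.8760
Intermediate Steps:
W = -1/323319 ≈ -3.0929e-6
144105/(-76814) + W/(-109534) = 144105/(-76814) - 1/323319/(-109534) = 144105*(-1/76814) - 1/323319*(-1/109534) = -144105/76814 + 1/35414423346 = -1275848869049629/680080878724911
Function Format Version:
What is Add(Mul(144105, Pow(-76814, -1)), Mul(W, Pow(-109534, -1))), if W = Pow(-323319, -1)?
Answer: Rational(-1275848869049629, 680080878724911) ≈ -1.8760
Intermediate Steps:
W = Rational(-1, 323319) ≈ -3.0929e-6
Add(Mul(144105, Pow(-76814, -1)), Mul(W, Pow(-109534, -1))) = Add(Mul(144105, Pow(-76814, -1)), Mul(Rational(-1, 323319), Pow(-109534, -1))) = Add(Mul(144105, Rational(-1, 76814)), Mul(Rational(-1, 323319), Rational(-1, 109534))) = Add(Rational(-144105, 76814), Rational(1, 35414423346)) = Rational(-1275848869049629, 680080878724911)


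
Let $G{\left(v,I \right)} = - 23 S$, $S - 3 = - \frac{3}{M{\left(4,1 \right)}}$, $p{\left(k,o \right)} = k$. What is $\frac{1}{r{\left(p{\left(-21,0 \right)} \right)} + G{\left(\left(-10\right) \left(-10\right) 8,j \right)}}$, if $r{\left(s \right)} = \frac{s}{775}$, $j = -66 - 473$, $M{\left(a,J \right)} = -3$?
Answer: $- \frac{775}{71321} \approx -0.010866$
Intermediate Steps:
$j = -539$ ($j = -66 - 473 = -539$)
$S = 4$ ($S = 3 - \frac{3}{-3} = 3 - -1 = 3 + 1 = 4$)
$r{\left(s \right)} = \frac{s}{775}$ ($r{\left(s \right)} = s \frac{1}{775} = \frac{s}{775}$)
$G{\left(v,I \right)} = -92$ ($G{\left(v,I \right)} = \left(-23\right) 4 = -92$)
$\frac{1}{r{\left(p{\left(-21,0 \right)} \right)} + G{\left(\left(-10\right) \left(-10\right) 8,j \right)}} = \frac{1}{\frac{1}{775} \left(-21\right) - 92} = \frac{1}{- \frac{21}{775} - 92} = \frac{1}{- \frac{71321}{775}} = - \frac{775}{71321}$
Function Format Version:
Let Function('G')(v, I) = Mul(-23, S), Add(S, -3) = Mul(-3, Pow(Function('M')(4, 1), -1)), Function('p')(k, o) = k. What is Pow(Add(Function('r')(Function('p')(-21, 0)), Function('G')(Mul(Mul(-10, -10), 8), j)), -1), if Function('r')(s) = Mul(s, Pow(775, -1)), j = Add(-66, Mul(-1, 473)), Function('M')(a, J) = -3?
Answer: Rational(-775, 71321) ≈ -0.010866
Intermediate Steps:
j = -539 (j = Add(-66, -473) = -539)
S = 4 (S = Add(3, Mul(-3, Pow(-3, -1))) = Add(3, Mul(-3, Rational(-1, 3))) = Add(3, 1) = 4)
Function('r')(s) = Mul(Rational(1, 775), s) (Function('r')(s) = Mul(s, Rational(1, 775)) = Mul(Rational(1, 775), s))
Function('G')(v, I) = -92 (Function('G')(v, I) = Mul(-23, 4) = -92)
Pow(Add(Function('r')(Function('p')(-21, 0)), Function('G')(Mul(Mul(-10, -10), 8), j)), -1) = Pow(Add(Mul(Rational(1, 775), -21), -92), -1) = Pow(Add(Rational(-21, 775), -92), -1) = Pow(Rational(-71321, 775), -1) = Rational(-775, 71321)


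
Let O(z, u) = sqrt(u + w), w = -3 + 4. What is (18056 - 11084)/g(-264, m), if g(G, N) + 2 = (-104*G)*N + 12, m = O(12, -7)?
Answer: 17430/1130747929 - 47855808*I*sqrt(6)/1130747929 ≈ 1.5415e-5 - 0.10367*I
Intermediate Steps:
w = 1
O(z, u) = sqrt(1 + u) (O(z, u) = sqrt(u + 1) = sqrt(1 + u))
m = I*sqrt(6) (m = sqrt(1 - 7) = sqrt(-6) = I*sqrt(6) ≈ 2.4495*I)
g(G, N) = 10 - 104*G*N (g(G, N) = -2 + ((-104*G)*N + 12) = -2 + (-104*G*N + 12) = -2 + (12 - 104*G*N) = 10 - 104*G*N)
(18056 - 11084)/g(-264, m) = (18056 - 11084)/(10 - 104*(-264)*I*sqrt(6)) = 6972/(10 + 27456*I*sqrt(6))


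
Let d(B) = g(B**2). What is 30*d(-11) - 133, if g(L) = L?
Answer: 3497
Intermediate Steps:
d(B) = B**2
30*d(-11) - 133 = 30*(-11)**2 - 133 = 30*121 - 133 = 3630 - 133 = 3497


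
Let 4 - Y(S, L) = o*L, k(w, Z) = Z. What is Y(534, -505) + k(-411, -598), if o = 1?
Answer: -89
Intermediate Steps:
Y(S, L) = 4 - L
Y(534, -505) + k(-411, -598) = (4 - 1*(-505)) - 598 = (4 + 505) - 598 = 509 - 598 = -89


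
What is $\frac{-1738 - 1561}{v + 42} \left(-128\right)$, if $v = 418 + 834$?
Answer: $\frac{211136}{647} \approx 326.33$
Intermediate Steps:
$v = 1252$
$\frac{-1738 - 1561}{v + 42} \left(-128\right) = \frac{-1738 - 1561}{1252 + 42} \left(-128\right) = - \frac{3299}{1294} \left(-128\right) = \left(-3299\right) \frac{1}{1294} \left(-128\right) = \left(- \frac{3299}{1294}\right) \left(-128\right) = \frac{211136}{647}$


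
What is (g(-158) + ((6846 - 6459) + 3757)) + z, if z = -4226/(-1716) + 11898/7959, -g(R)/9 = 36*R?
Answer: 125968906681/2276274 ≈ 55340.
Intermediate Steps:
g(R) = -324*R
z = 9008617/2276274 (z = -4226*(-1/1716) + 11898*(1/7959) = 2113/858 + 3966/2653 = 9008617/2276274 ≈ 3.9576)
(g(-158) + ((6846 - 6459) + 3757)) + z = (-324*(-158) + ((6846 - 6459) + 3757)) + 9008617/2276274 = (51192 + (387 + 3757)) + 9008617/2276274 = (51192 + 4144) + 9008617/2276274 = 55336 + 9008617/2276274 = 125968906681/2276274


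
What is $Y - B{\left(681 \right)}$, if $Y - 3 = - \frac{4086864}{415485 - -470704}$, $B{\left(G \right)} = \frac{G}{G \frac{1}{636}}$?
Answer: $- \frac{565044501}{886189} \approx -637.61$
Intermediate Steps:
$B{\left(G \right)} = 636$ ($B{\left(G \right)} = \frac{G}{G \frac{1}{636}} = \frac{G}{\frac{1}{636} G} = G \frac{636}{G} = 636$)
$Y = - \frac{1428297}{886189}$ ($Y = 3 - \frac{4086864}{415485 - -470704} = 3 - \frac{4086864}{415485 + 470704} = 3 - \frac{4086864}{886189} = - \frac{1428297}{886189} \approx -1.6117$)
$Y - B{\left(681 \right)} = - \frac{1428297}{886189} - 636 = - \frac{565044501}{886189}$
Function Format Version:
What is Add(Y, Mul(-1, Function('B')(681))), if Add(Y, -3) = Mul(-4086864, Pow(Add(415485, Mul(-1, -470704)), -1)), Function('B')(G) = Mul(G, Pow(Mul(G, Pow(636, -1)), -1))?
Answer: Rational(-565044501, 886189) ≈ -637.61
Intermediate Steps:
Function('B')(G) = 636 (Function('B')(G) = Mul(G, Pow(Mul(G, Rational(1, 636)), -1)) = Mul(G, Pow(Mul(Rational(1, 636), G), -1)) = Mul(G, Mul(636, Pow(G, -1))) = 636)
Y = Rational(-1428297, 886189) (Y = Add(3, Mul(-4086864, Pow(Add(415485, Mul(-1, -470704)), -1))) = Add(3, Mul(-4086864, Pow(Add(415485, 470704), -1))) = Add(3, Mul(-4086864, Pow(886189, -1))) = Add(3, Mul(-4086864, Rational(1, 886189))) = Add(3, Rational(-4086864, 886189)) = Rational(-1428297, 886189) ≈ -1.6117)
Add(Y, Mul(-1, Function('B')(681))) = Add(Rational(-1428297, 886189), Mul(-1, 636)) = Add(Rational(-1428297, 886189), -636) = Rational(-565044501, 886189)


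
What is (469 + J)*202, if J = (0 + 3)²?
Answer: 96556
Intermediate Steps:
J = 9 (J = 3² = 9)
(469 + J)*202 = (469 + 9)*202 = 478*202 = 96556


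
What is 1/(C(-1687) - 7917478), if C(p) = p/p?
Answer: -1/7917477 ≈ -1.2630e-7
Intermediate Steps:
C(p) = 1
1/(C(-1687) - 7917478) = 1/(1 - 7917478) = 1/(-7917477) = -1/7917477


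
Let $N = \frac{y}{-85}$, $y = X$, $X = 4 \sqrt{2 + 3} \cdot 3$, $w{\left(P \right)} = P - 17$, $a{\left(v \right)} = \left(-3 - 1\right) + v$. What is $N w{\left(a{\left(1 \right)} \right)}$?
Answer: $\frac{48 \sqrt{5}}{17} \approx 6.3136$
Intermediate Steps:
$a{\left(v \right)} = -4 + v$
$w{\left(P \right)} = -17 + P$
$X = 12 \sqrt{5}$ ($X = 4 \sqrt{5} \cdot 3 = 12 \sqrt{5} \approx 26.833$)
$y = 12 \sqrt{5} \approx 26.833$
$N = - \frac{12 \sqrt{5}}{85}$ ($N = \frac{12 \sqrt{5}}{-85} = 12 \sqrt{5} \left(- \frac{1}{85}\right) = - \frac{12 \sqrt{5}}{85} \approx -0.31568$)
$N w{\left(a{\left(1 \right)} \right)} = - \frac{12 \sqrt{5}}{85} \left(-17 + \left(-4 + 1\right)\right) = - \frac{12 \sqrt{5}}{85} \left(-17 - 3\right) = - \frac{12 \sqrt{5}}{85} \left(-20\right) = \frac{48 \sqrt{5}}{17}$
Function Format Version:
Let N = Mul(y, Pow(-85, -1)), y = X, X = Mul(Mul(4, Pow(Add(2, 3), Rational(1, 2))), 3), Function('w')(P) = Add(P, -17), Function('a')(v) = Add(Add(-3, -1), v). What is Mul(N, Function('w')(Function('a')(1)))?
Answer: Mul(Rational(48, 17), Pow(5, Rational(1, 2))) ≈ 6.3136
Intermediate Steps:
Function('a')(v) = Add(-4, v)
Function('w')(P) = Add(-17, P)
X = Mul(12, Pow(5, Rational(1, 2))) (X = Mul(Mul(4, Pow(5, Rational(1, 2))), 3) = Mul(12, Pow(5, Rational(1, 2))) ≈ 26.833)
y = Mul(12, Pow(5, Rational(1, 2))) ≈ 26.833
N = Mul(Rational(-12, 85), Pow(5, Rational(1, 2))) (N = Mul(Mul(12, Pow(5, Rational(1, 2))), Pow(-85, -1)) = Mul(Mul(12, Pow(5, Rational(1, 2))), Rational(-1, 85)) = Mul(Rational(-12, 85), Pow(5, Rational(1, 2))) ≈ -0.31568)
Mul(N, Function('w')(Function('a')(1))) = Mul(Mul(Rational(-12, 85), Pow(5, Rational(1, 2))), Add(-17, Add(-4, 1))) = Mul(Mul(Rational(-12, 85), Pow(5, Rational(1, 2))), Add(-17, -3)) = Mul(Mul(Rational(-12, 85), Pow(5, Rational(1, 2))), -20) = Mul(Rational(48, 17), Pow(5, Rational(1, 2)))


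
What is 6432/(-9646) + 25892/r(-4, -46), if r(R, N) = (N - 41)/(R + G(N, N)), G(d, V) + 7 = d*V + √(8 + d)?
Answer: -262866608972/419601 - 25892*I*√38/87 ≈ -6.2647e+5 - 1834.6*I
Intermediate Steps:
G(d, V) = -7 + √(8 + d) + V*d (G(d, V) = -7 + (d*V + √(8 + d)) = -7 + (V*d + √(8 + d)) = -7 + (√(8 + d) + V*d) = -7 + √(8 + d) + V*d)
r(R, N) = (-41 + N)/(-7 + R + N² + √(8 + N)) (r(R, N) = (N - 41)/(R + (-7 + √(8 + N) + N*N)) = (-41 + N)/(R + (-7 + √(8 + N) + N²)) = (-41 + N)/(R + (-7 + N² + √(8 + N))) = (-41 + N)/(-7 + R + N² + √(8 + N)))
6432/(-9646) + 25892/r(-4, -46) = 6432/(-9646) + 25892/(((-41 - 46)/(-7 - 4 + (-46)² + √(8 - 46)))) = 6432*(-1/9646) + 25892/((-87/(-7 - 4 + 2116 + √(-38)))) = -3216/4823 + 25892/((-87/(-7 - 4 + 2116 + I*√38))) = -3216/4823 + 25892/((-87/(2105 + I*√38))) = -3216/4823 + 25892*(-2105/87 - I*√38/87) = -3216/4823 + (-54502660/87 - 25892*I*√38/87) = -262866608972/419601 - 25892*I*√38/87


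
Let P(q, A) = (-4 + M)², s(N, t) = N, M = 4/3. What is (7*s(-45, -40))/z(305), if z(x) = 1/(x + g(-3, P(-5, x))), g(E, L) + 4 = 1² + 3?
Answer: -96075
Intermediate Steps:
M = 4/3 (M = 4*(⅓) = 4/3 ≈ 1.3333)
P(q, A) = 64/9 (P(q, A) = (-4 + 4/3)² = (-8/3)² = 64/9)
g(E, L) = 0 (g(E, L) = -4 + (1² + 3) = -4 + (1 + 3) = -4 + 4 = 0)
z(x) = 1/x (z(x) = 1/(x + 0) = 1/x)
(7*s(-45, -40))/z(305) = (7*(-45))/(1/305) = -315/1/305 = -315*305 = -96075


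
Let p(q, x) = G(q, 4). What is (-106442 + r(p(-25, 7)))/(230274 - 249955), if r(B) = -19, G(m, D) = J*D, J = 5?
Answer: 106461/19681 ≈ 5.4093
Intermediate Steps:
G(m, D) = 5*D
p(q, x) = 20 (p(q, x) = 5*4 = 20)
(-106442 + r(p(-25, 7)))/(230274 - 249955) = (-106442 - 19)/(230274 - 249955) = -106461/(-19681) = -106461*(-1/19681) = 106461/19681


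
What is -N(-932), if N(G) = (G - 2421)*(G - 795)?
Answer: -5790631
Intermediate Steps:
N(G) = (-2421 + G)*(-795 + G)
-N(-932) = -(1924695 + (-932)² - 3216*(-932)) = -(1924695 + 868624 + 2997312) = -1*5790631 = -5790631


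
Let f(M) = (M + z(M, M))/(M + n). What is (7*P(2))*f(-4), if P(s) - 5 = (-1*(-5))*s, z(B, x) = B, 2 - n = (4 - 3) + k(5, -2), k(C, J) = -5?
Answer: -420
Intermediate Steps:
n = 6 (n = 2 - ((4 - 3) - 5) = 2 - (1 - 5) = 2 - 1*(-4) = 2 + 4 = 6)
P(s) = 5 + 5*s (P(s) = 5 + (-1*(-5))*s = 5 + 5*s)
f(M) = 2*M/(6 + M) (f(M) = (M + M)/(M + 6) = (2*M)/(6 + M) = 2*M/(6 + M))
(7*P(2))*f(-4) = (7*(5 + 5*2))*(2*(-4)/(6 - 4)) = (7*(5 + 10))*(2*(-4)/2) = (7*15)*(2*(-4)*(1/2)) = 105*(-4) = -420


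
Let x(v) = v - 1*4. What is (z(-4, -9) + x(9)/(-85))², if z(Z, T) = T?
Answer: 23716/289 ≈ 82.062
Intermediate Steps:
x(v) = -4 + v (x(v) = v - 4 = -4 + v)
(z(-4, -9) + x(9)/(-85))² = (-9 + (-4 + 9)/(-85))² = (-9 + 5*(-1/85))² = (-9 - 1/17)² = (-154/17)² = 23716/289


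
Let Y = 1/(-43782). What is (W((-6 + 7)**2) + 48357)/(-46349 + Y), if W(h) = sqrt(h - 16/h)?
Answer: -2117166174/2029251919 - 43782*I*sqrt(15)/2029251919 ≈ -1.0433 - 8.3561e-5*I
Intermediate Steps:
Y = -1/43782 ≈ -2.2840e-5
(W((-6 + 7)**2) + 48357)/(-46349 + Y) = (sqrt((-6 + 7)**2 - 16/(-6 + 7)**2) + 48357)/(-46349 - 1/43782) = (sqrt(1**2 - 16/(1**2)) + 48357)/(-2029251919/43782) = (sqrt(1 - 16/1) + 48357)*(-43782/2029251919) = (sqrt(1 - 16*1) + 48357)*(-43782/2029251919) = (sqrt(1 - 16) + 48357)*(-43782/2029251919) = (sqrt(-15) + 48357)*(-43782/2029251919) = (I*sqrt(15) + 48357)*(-43782/2029251919) = (48357 + I*sqrt(15))*(-43782/2029251919) = -2117166174/2029251919 - 43782*I*sqrt(15)/2029251919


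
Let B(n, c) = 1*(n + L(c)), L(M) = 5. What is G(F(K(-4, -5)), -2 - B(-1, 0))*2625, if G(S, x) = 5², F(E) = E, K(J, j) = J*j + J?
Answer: 65625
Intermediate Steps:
K(J, j) = J + J*j
B(n, c) = 5 + n (B(n, c) = 1*(n + 5) = 1*(5 + n) = 5 + n)
G(S, x) = 25
G(F(K(-4, -5)), -2 - B(-1, 0))*2625 = 25*2625 = 65625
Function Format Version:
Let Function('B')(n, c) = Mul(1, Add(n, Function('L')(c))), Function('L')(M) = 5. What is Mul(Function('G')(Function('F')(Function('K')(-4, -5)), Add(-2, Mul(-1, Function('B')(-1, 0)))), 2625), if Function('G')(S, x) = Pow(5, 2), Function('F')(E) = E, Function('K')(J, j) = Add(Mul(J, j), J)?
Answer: 65625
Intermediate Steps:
Function('K')(J, j) = Add(J, Mul(J, j))
Function('B')(n, c) = Add(5, n) (Function('B')(n, c) = Mul(1, Add(n, 5)) = Mul(1, Add(5, n)) = Add(5, n))
Function('G')(S, x) = 25
Mul(Function('G')(Function('F')(Function('K')(-4, -5)), Add(-2, Mul(-1, Function('B')(-1, 0)))), 2625) = Mul(25, 2625) = 65625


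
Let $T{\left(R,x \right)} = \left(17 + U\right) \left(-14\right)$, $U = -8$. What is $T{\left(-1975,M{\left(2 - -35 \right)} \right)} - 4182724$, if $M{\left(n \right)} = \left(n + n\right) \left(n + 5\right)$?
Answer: $-4182850$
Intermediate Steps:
$M{\left(n \right)} = 2 n \left(5 + n\right)$
$T{\left(R,x \right)} = -126$ ($T{\left(R,x \right)} = \left(17 - 8\right) \left(-14\right) = 9 \left(-14\right) = -126$)
$T{\left(-1975,M{\left(2 - -35 \right)} \right)} - 4182724 = -126 - 4182724 = -4182850$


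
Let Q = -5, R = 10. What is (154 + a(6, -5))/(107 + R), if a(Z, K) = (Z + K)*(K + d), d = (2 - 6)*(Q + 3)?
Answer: 157/117 ≈ 1.3419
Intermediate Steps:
d = 8 (d = (2 - 6)*(-5 + 3) = -4*(-2) = 8)
a(Z, K) = (8 + K)*(K + Z) (a(Z, K) = (Z + K)*(K + 8) = (K + Z)*(8 + K) = (8 + K)*(K + Z))
(154 + a(6, -5))/(107 + R) = (154 + ((-5)² + 8*(-5) + 8*6 - 5*6))/(107 + 10) = (154 + (25 - 40 + 48 - 30))/117 = (154 + 3)*(1/117) = 157*(1/117) = 157/117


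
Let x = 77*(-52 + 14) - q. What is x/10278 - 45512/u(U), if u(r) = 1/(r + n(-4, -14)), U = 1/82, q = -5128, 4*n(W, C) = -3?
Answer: 2358367241/70233 ≈ 33579.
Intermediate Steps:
n(W, C) = -¾ (n(W, C) = (¼)*(-3) = -¾)
U = 1/82 ≈ 0.012195
u(r) = 1/(-¾ + r) (u(r) = 1/(r - ¾) = 1/(-¾ + r))
x = 2202 (x = 77*(-52 + 14) - 1*(-5128) = 77*(-38) + 5128 = -2926 + 5128 = 2202)
x/10278 - 45512/u(U) = 2202/10278 - 45512/(4/(-3 + 4*(1/82))) = 2202*(1/10278) - 45512/(4/(-3 + 2/41)) = 367/1713 - 45512/(4/(-121/41)) = 367/1713 - 45512/(4*(-41/121)) = 367/1713 - 45512/(-164/121) = 367/1713 - 45512*(-121/164) = 367/1713 + 1376738/41 = 2358367241/70233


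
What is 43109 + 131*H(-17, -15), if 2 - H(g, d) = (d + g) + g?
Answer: 49790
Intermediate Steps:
H(g, d) = 2 - d - 2*g (H(g, d) = 2 - ((d + g) + g) = 2 - (d + 2*g) = 2 + (-d - 2*g) = 2 - d - 2*g)
43109 + 131*H(-17, -15) = 43109 + 131*(2 - 1*(-15) - 2*(-17)) = 43109 + 131*(2 + 15 + 34) = 43109 + 131*51 = 43109 + 6681 = 49790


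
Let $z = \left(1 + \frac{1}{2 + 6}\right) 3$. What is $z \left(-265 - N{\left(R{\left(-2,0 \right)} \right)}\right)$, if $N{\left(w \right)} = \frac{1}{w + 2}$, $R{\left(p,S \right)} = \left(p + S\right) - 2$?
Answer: $- \frac{14283}{16} \approx -892.69$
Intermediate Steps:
$R{\left(p,S \right)} = -2 + S + p$ ($R{\left(p,S \right)} = \left(S + p\right) - 2 = -2 + S + p$)
$N{\left(w \right)} = \frac{1}{2 + w}$
$z = \frac{27}{8}$ ($z = \left(1 + \frac{1}{8}\right) 3 = \frac{9}{8} \cdot 3 = \frac{27}{8} \approx 3.375$)
$z \left(-265 - N{\left(R{\left(-2,0 \right)} \right)}\right) = \frac{27 \left(-265 - \frac{1}{2 - 4}\right)}{8} = \frac{27 \left(-265 - \frac{1}{-2}\right)}{8} = \frac{27 \left(-265 - - \frac{1}{2}\right)}{8} = \frac{27 \left(-265 + \frac{1}{2}\right)}{8} = \frac{27}{8} \left(- \frac{529}{2}\right) = - \frac{14283}{16}$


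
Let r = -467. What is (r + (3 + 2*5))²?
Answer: 206116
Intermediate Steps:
(r + (3 + 2*5))² = (-467 + (3 + 2*5))² = (-467 + (3 + 10))² = (-467 + 13)² = (-454)² = 206116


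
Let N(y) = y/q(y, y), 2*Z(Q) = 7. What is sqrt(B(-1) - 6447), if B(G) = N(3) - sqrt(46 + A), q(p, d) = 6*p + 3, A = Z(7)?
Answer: sqrt(-1263584 - 294*sqrt(22))/14 ≈ 80.336*I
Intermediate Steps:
Z(Q) = 7/2 (Z(Q) = (1/2)*7 = 7/2)
A = 7/2 ≈ 3.5000
q(p, d) = 3 + 6*p
N(y) = y/(3 + 6*y)
B(G) = 1/7 - 3*sqrt(22)/2 (B(G) = (1/3)*3/(1 + 2*3) - sqrt(46 + 7/2) = (1/3)*3/(1 + 6) - sqrt(99/2) = (1/3)*3/7 - 3*sqrt(22)/2 = (1/3)*3*(1/7) - 3*sqrt(22)/2 = 1/7 - 3*sqrt(22)/2)
sqrt(B(-1) - 6447) = sqrt((1/7 - 3*sqrt(22)/2) - 6447) = sqrt(-45128/7 - 3*sqrt(22)/2)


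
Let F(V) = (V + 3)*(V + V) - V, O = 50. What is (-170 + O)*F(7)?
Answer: -15960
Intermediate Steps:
F(V) = -V + 2*V*(3 + V) (F(V) = (3 + V)*(2*V) - V = 2*V*(3 + V) - V = -V + 2*V*(3 + V))
(-170 + O)*F(7) = (-170 + 50)*(7*(5 + 2*7)) = -840*(5 + 14) = -840*19 = -120*133 = -15960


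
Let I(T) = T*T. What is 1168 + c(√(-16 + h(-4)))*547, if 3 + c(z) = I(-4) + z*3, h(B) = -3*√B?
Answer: 8279 + 1641*√(-16 - 6*I) ≈ 9489.3 - 6674.7*I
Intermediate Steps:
I(T) = T²
c(z) = 13 + 3*z (c(z) = -3 + ((-4)² + z*3) = -3 + (16 + 3*z) = 13 + 3*z)
1168 + c(√(-16 + h(-4)))*547 = 1168 + (13 + 3*√(-16 - 6*I))*547 = 1168 + (7111 + 1641*√(-16 - 6*I)) = 8279 + 1641*√(-16 - 6*I)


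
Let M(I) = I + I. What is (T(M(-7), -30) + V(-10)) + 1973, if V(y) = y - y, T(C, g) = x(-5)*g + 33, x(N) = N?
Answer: 2156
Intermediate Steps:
M(I) = 2*I
T(C, g) = 33 - 5*g (T(C, g) = -5*g + 33 = 33 - 5*g)
V(y) = 0
(T(M(-7), -30) + V(-10)) + 1973 = ((33 - 5*(-30)) + 0) + 1973 = ((33 + 150) + 0) + 1973 = (183 + 0) + 1973 = 183 + 1973 = 2156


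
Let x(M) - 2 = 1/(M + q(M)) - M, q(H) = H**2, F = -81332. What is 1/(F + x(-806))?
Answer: -648830/52246386919 ≈ -1.2419e-5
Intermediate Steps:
x(M) = 2 + 1/(M + M**2) - M (x(M) = 2 + (1/(M + M**2) - M) = 2 + 1/(M + M**2) - M)
1/(F + x(-806)) = 1/(-81332 + (1 + (-806)**2 - 1*(-806)**3 + 2*(-806))/((-806)*(1 - 806))) = 1/(-81332 - 1/806*(1 + 649636 - 1*(-523606616) - 1612)/(-805)) = 1/(-81332 - 1/806*(-1/805)*(1 + 649636 + 523606616 - 1612)) = 1/(-81332 - 1/806*(-1/805)*524254641) = 1/(-81332 + 524254641/648830) = 1/(-52246386919/648830) = -648830/52246386919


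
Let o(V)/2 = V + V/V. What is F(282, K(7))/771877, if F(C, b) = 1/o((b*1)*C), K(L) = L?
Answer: 1/3048914150 ≈ 3.2799e-10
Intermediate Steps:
o(V) = 2 + 2*V (o(V) = 2*(V + V/V) = 2*(V + 1) = 2*(1 + V) = 2 + 2*V)
F(C, b) = 1/(2 + 2*C*b) (F(C, b) = 1/(2 + 2*((b*1)*C)) = 1/(2 + 2*(b*C)) = 1/(2 + 2*(C*b)) = 1/(2 + 2*C*b))
F(282, K(7))/771877 = (1/(2*(1 + 282*7)))/771877 = (1/(2*(1 + 1974)))*(1/771877) = ((1/2)/1975)*(1/771877) = ((1/2)*(1/1975))*(1/771877) = (1/3950)*(1/771877) = 1/3048914150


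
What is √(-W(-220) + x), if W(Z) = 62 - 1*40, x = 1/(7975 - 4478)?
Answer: I*√269034701/3497 ≈ 4.6904*I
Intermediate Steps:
x = 1/3497 ≈ 0.00028596
W(Z) = 22 (W(Z) = 62 - 40 = 22)
√(-W(-220) + x) = √(-1*22 + 1/3497) = √(-22 + 1/3497) = √(-76933/3497) = I*√269034701/3497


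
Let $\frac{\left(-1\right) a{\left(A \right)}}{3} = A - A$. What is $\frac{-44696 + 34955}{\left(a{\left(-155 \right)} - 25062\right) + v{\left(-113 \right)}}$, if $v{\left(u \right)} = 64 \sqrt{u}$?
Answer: $\frac{122064471}{314283346} + \frac{155856 i \sqrt{113}}{157141673} \approx 0.38839 + 0.010543 i$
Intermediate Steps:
$a{\left(A \right)} = 0$ ($a{\left(A \right)} = - 3 \left(A - A\right) = \left(-3\right) 0 = 0$)
$\frac{-44696 + 34955}{\left(a{\left(-155 \right)} - 25062\right) + v{\left(-113 \right)}} = \frac{-44696 + 34955}{\left(0 - 25062\right) + 64 \sqrt{-113}} = - \frac{9741}{-25062 + 64 i \sqrt{113}}$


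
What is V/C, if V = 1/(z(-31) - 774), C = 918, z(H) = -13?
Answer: -1/722466 ≈ -1.3841e-6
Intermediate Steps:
V = -1/787 (V = 1/(-13 - 774) = 1/(-787) = -1/787 ≈ -0.0012706)
V/C = -1/787/918 = -1/787*1/918 = -1/722466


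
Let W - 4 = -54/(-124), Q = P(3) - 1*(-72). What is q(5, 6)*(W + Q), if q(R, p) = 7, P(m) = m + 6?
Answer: 37079/62 ≈ 598.05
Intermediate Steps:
P(m) = 6 + m
Q = 81 (Q = (6 + 3) - 1*(-72) = 9 + 72 = 81)
W = 275/62 (W = 4 - 54/(-124) = 4 - 54*(-1/124) = 4 + 27/62 = 275/62 ≈ 4.4355)
q(5, 6)*(W + Q) = 7*(275/62 + 81) = 7*(5297/62) = 37079/62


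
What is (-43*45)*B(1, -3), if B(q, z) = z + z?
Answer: 11610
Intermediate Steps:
B(q, z) = 2*z
(-43*45)*B(1, -3) = (-43*45)*(2*(-3)) = -1935*(-6) = 11610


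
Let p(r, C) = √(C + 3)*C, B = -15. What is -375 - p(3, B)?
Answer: -375 + 30*I*√3 ≈ -375.0 + 51.962*I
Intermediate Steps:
p(r, C) = C*√(3 + C) (p(r, C) = √(3 + C)*C = C*√(3 + C))
-375 - p(3, B) = -375 - (-15)*√(3 - 15) = -375 - (-15)*√(-12) = -375 - (-15)*2*I*√3 = -375 - (-30)*I*√3 = -375 + 30*I*√3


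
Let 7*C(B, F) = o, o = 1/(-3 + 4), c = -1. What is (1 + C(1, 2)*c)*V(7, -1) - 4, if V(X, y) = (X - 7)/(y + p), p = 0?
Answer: -4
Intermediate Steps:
o = 1 (o = 1/1 = 1)
V(X, y) = (-7 + X)/y (V(X, y) = (X - 7)/(y + 0) = (-7 + X)/y)
C(B, F) = ⅐ (C(B, F) = (⅐)*1 = ⅐)
(1 + C(1, 2)*c)*V(7, -1) - 4 = (1 + (⅐)*(-1))*((-7 + 7)/(-1)) - 4 = (1 - ⅐)*(-1*0) - 4 = (6/7)*0 - 4 = 0 - 4 = -4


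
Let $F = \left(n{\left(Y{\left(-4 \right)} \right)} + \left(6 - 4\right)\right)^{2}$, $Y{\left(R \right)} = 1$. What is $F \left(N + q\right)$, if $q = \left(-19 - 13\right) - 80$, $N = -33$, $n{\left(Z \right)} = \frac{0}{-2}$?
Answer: $-580$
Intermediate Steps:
$n{\left(Z \right)} = 0$ ($n{\left(Z \right)} = 0 \left(- \frac{1}{2}\right) = 0$)
$F = 4$ ($F = \left(0 + \left(6 - 4\right)\right)^{2} = \left(0 + 2\right)^{2} = 2^{2} = 4$)
$q = -112$ ($q = -32 - 80 = -112$)
$F \left(N + q\right) = 4 \left(-33 - 112\right) = 4 \left(-145\right) = -580$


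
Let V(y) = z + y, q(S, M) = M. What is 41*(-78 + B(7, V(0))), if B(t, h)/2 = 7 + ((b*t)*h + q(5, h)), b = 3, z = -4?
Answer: -9840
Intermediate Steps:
V(y) = -4 + y
B(t, h) = 14 + 2*h + 6*h*t (B(t, h) = 2*(7 + ((3*t)*h + h)) = 2*(7 + (3*h*t + h)) = 2*(7 + (h + 3*h*t)) = 2*(7 + h + 3*h*t) = 14 + 2*h + 6*h*t)
41*(-78 + B(7, V(0))) = 41*(-78 + (14 + 2*(-4 + 0) + 6*(-4 + 0)*7)) = 41*(-78 + (14 + 2*(-4) + 6*(-4)*7)) = 41*(-78 + (14 - 8 - 168)) = 41*(-78 - 162) = 41*(-240) = -9840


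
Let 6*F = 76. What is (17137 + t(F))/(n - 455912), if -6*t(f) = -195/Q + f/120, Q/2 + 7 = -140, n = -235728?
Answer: -906883259/36601588800 ≈ -0.024777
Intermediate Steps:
Q = -294 (Q = -14 + 2*(-140) = -14 - 280 = -294)
F = 38/3 (F = (1/6)*76 = 38/3 ≈ 12.667)
t(f) = -65/588 - f/720 (t(f) = -(-195/(-294) + f/120)/6 = -(-195*(-1/294) + f*(1/120))/6 = -(65/98 + f/120)/6 = -65/588 - f/720)
(17137 + t(F))/(n - 455912) = (17137 + (-65/588 - 1/720*38/3))/(-235728 - 455912) = (17137 + (-65/588 - 19/1080))/(-691640) = (17137 - 6781/52920)*(-1/691640) = (906883259/52920)*(-1/691640) = -906883259/36601588800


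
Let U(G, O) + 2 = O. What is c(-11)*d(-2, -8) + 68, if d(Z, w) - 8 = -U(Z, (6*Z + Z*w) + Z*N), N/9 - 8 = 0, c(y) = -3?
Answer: -382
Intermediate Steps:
N = 72 (N = 72 + 9*0 = 72 + 0 = 72)
U(G, O) = -2 + O
d(Z, w) = 10 - 78*Z - Z*w (d(Z, w) = 8 - (-2 + ((6*Z + Z*w) + Z*72)) = 8 - (-2 + ((6*Z + Z*w) + 72*Z)) = 8 - (-2 + (78*Z + Z*w)) = 8 - (-2 + 78*Z + Z*w) = 8 + (2 - 78*Z - Z*w) = 10 - 78*Z - Z*w)
c(-11)*d(-2, -8) + 68 = -3*(10 - 1*(-2)*(78 - 8)) + 68 = -3*(10 - 1*(-2)*70) + 68 = -3*(10 + 140) + 68 = -3*150 + 68 = -450 + 68 = -382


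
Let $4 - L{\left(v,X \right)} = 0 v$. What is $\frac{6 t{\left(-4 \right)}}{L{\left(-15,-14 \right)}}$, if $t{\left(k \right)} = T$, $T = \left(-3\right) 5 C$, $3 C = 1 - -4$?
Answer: $- \frac{75}{2} \approx -37.5$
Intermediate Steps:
$L{\left(v,X \right)} = 4$ ($L{\left(v,X \right)} = 4 - 0 v = 4 - 0 = 4 + 0 = 4$)
$C = \frac{5}{3}$ ($C = \frac{1 - -4}{3} = \frac{1 + 4}{3} = \frac{1}{3} \cdot 5 = \frac{5}{3} \approx 1.6667$)
$T = -25$ ($T = \left(-3\right) 5 \cdot \frac{5}{3} = \left(-15\right) \frac{5}{3} = -25$)
$t{\left(k \right)} = -25$
$\frac{6 t{\left(-4 \right)}}{L{\left(-15,-14 \right)}} = \frac{6 \left(-25\right)}{4} = \left(-150\right) \frac{1}{4} = - \frac{75}{2}$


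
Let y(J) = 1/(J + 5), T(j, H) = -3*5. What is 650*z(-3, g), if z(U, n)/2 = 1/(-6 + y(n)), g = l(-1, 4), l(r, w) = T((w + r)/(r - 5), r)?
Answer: -13000/61 ≈ -213.11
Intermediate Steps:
T(j, H) = -15
l(r, w) = -15
y(J) = 1/(5 + J)
g = -15
z(U, n) = 2/(-6 + 1/(5 + n))
650*z(-3, g) = 650*(2*(-5 - 1*(-15))/(29 + 6*(-15))) = 650*(2*(-5 + 15)/(29 - 90)) = 650*(2*10/(-61)) = 650*(2*(-1/61)*10) = 650*(-20/61) = -13000/61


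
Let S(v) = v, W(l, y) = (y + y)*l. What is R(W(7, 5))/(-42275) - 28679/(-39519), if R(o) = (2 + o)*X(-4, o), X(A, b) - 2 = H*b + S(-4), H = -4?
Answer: 2014798501/1670665725 ≈ 1.2060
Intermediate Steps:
W(l, y) = 2*l*y (W(l, y) = (2*y)*l = 2*l*y)
X(A, b) = -2 - 4*b (X(A, b) = 2 + (-4*b - 4) = 2 + (-4 - 4*b) = -2 - 4*b)
R(o) = (-2 - 4*o)*(2 + o) (R(o) = (2 + o)*(-2 - 4*o) = (-2 - 4*o)*(2 + o))
R(W(7, 5))/(-42275) - 28679/(-39519) = -2*(1 + 2*(2*7*5))*(2 + 2*7*5)/(-42275) - 28679/(-39519) = -2*(1 + 2*70)*(2 + 70)*(-1/42275) - 28679*(-1/39519) = -2*(1 + 140)*72*(-1/42275) + 28679/39519 = -2*141*72*(-1/42275) + 28679/39519 = -20304*(-1/42275) + 28679/39519 = 20304/42275 + 28679/39519 = 2014798501/1670665725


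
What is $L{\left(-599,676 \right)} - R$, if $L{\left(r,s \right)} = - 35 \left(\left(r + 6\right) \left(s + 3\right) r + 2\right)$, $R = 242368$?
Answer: $-8441736793$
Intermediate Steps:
$L{\left(r,s \right)} = -70 - 35 r \left(3 + s\right) \left(6 + r\right)$ ($L{\left(r,s \right)} = - 35 \left(\left(6 + r\right) \left(3 + s\right) r + 2\right) = - 35 \left(\left(3 + s\right) \left(6 + r\right) r + 2\right) = - 35 \left(r \left(3 + s\right) \left(6 + r\right) + 2\right) = - 35 \left(2 + r \left(3 + s\right) \left(6 + r\right)\right) = -70 - 35 r \left(3 + s\right) \left(6 + r\right)$)
$L{\left(-599,676 \right)} - R = \left(-70 - -377370 - 105 \left(-599\right)^{2} - \left(-125790\right) 676 - 23660 \left(-599\right)^{2}\right) - 242368 = \left(-70 + 377370 - 37674105 + 85034040 - 23660 \cdot 358801\right) - 242368 = \left(-70 + 377370 - 37674105 + 85034040 - 8489231660\right) - 242368 = -8441494425 - 242368 = -8441736793$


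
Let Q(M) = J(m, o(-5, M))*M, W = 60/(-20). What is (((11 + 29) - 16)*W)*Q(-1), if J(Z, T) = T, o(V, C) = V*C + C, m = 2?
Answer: 288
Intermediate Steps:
W = -3 (W = 60*(-1/20) = -3)
o(V, C) = C + C*V (o(V, C) = C*V + C = C + C*V)
Q(M) = -4*M**2 (Q(M) = (M*(1 - 5))*M = (M*(-4))*M = (-4*M)*M = -4*M**2)
(((11 + 29) - 16)*W)*Q(-1) = (((11 + 29) - 16)*(-3))*(-4*(-1)**2) = ((40 - 16)*(-3))*(-4*1) = (24*(-3))*(-4) = -72*(-4) = 288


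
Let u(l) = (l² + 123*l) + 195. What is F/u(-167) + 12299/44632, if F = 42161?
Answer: 14845873/2531272 ≈ 5.8650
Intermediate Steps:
u(l) = 195 + l² + 123*l
F/u(-167) + 12299/44632 = 42161/(195 + (-167)² + 123*(-167)) + 12299/44632 = 42161/(195 + 27889 - 20541) + 12299*(1/44632) = 42161/7543 + 1757/6376 = 42161*(1/7543) + 1757/6376 = 2219/397 + 1757/6376 = 14845873/2531272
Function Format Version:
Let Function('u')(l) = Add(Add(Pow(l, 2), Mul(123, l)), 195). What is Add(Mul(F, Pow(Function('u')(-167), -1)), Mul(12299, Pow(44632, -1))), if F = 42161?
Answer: Rational(14845873, 2531272) ≈ 5.8650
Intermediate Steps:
Function('u')(l) = Add(195, Pow(l, 2), Mul(123, l))
Add(Mul(F, Pow(Function('u')(-167), -1)), Mul(12299, Pow(44632, -1))) = Add(Mul(42161, Pow(Add(195, Pow(-167, 2), Mul(123, -167)), -1)), Mul(12299, Pow(44632, -1))) = Add(Mul(42161, Pow(Add(195, 27889, -20541), -1)), Mul(12299, Rational(1, 44632))) = Add(Mul(42161, Pow(7543, -1)), Rational(1757, 6376)) = Add(Mul(42161, Rational(1, 7543)), Rational(1757, 6376)) = Add(Rational(2219, 397), Rational(1757, 6376)) = Rational(14845873, 2531272)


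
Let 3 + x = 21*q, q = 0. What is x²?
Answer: 9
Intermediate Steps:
x = -3 (x = -3 + 21*0 = -3 + 0 = -3)
x² = (-3)² = 9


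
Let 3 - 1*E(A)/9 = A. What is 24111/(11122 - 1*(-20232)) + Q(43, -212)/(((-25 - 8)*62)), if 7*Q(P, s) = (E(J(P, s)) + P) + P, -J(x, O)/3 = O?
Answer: 4203589/3621387 ≈ 1.1608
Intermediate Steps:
J(x, O) = -3*O
E(A) = 27 - 9*A
Q(P, s) = 27/7 + 2*P/7 + 27*s/7 (Q(P, s) = (((27 - (-27)*s) + P) + P)/7 = (((27 + 27*s) + P) + P)/7 = ((27 + P + 27*s) + P)/7 = (27 + 2*P + 27*s)/7 = 27/7 + 2*P/7 + 27*s/7)
24111/(11122 - 1*(-20232)) + Q(43, -212)/(((-25 - 8)*62)) = 24111/(11122 - 1*(-20232)) + (27/7 + (2/7)*43 + (27/7)*(-212))/(((-25 - 8)*62)) = 24111/(11122 + 20232) + (27/7 + 86/7 - 5724/7)/((-33*62)) = 24111/31354 - 5611/7/(-2046) = 24111*(1/31354) - 5611/7*(-1/2046) = 24111/31354 + 181/462 = 4203589/3621387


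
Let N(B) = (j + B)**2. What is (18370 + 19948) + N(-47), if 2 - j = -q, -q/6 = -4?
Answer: 38759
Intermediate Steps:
q = 24 (q = -6*(-4) = 24)
j = 26 (j = 2 - (-1)*24 = 2 - 1*(-24) = 2 + 24 = 26)
N(B) = (26 + B)**2
(18370 + 19948) + N(-47) = (18370 + 19948) + (26 - 47)**2 = 38318 + (-21)**2 = 38318 + 441 = 38759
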